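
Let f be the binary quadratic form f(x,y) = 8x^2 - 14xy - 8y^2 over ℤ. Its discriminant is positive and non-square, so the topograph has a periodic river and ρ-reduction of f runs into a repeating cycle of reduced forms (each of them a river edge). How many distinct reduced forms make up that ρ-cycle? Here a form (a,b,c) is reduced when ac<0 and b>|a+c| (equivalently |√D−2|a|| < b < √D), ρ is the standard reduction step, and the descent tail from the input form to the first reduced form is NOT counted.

D = 452, ⌊√D⌋ = 21
descent: ρ → (-8,14,8)  [lands on river]
river: ρ → (8,18,-4)
river: ρ → (-4,14,16)
river: ρ → (16,18,-2)
river: ρ → (-2,18,16)
river: ρ → (16,14,-4)
river: ρ → (-4,18,8)
river: ρ → (8,14,-8)
river: ρ → (-8,18,4)
river: ρ → (4,14,-16)
river: ρ → (-16,18,2)
river: ρ → (2,18,-16)
river: ρ → (-16,14,4)
river: ρ → (4,18,-8)
ρ-cycle length = 14 (tail of 1 descent step not counted)

14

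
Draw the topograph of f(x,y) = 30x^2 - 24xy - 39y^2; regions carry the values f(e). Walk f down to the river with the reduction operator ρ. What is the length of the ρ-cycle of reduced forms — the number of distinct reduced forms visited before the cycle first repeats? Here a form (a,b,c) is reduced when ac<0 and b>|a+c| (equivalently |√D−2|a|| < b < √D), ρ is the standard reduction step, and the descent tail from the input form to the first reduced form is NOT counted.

D = 5256, ⌊√D⌋ = 72
descent: ρ → (-39,24,30)  [lands on river]
river: ρ → (30,36,-33)
river: ρ → (-33,30,33)
river: ρ → (33,36,-30)
river: ρ → (-30,24,39)
river: ρ → (39,54,-15)
river: ρ → (-15,66,15)
river: ρ → (15,54,-39)
ρ-cycle length = 8 (tail of 1 descent step not counted)

8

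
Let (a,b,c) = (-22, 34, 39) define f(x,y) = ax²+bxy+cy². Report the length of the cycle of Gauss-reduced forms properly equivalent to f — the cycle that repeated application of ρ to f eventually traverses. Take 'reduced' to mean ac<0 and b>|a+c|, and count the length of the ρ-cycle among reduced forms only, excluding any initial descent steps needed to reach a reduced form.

D = 4588, ⌊√D⌋ = 67
river: ρ → (39,44,-17)
river: ρ → (-17,58,18)
river: ρ → (18,50,-29)
river: ρ → (-29,66,2)
river: ρ → (2,66,-29)
river: ρ → (-29,50,18)
river: ρ → (18,58,-17)
river: ρ → (-17,44,39)
river: ρ → (39,34,-22)
river: ρ → (-22,54,19)
river: ρ → (19,60,-13)
river: ρ → (-13,44,51)
river: ρ → (51,58,-6)
river: ρ → (-6,62,31)
river: ρ → (31,62,-6)
river: ρ → (-6,58,51)
river: ρ → (51,44,-13)
river: ρ → (-13,60,19)
river: ρ → (19,54,-22)
river: ρ → (-22,34,39)
ρ-cycle length = 20 (tail of 0 descent steps not counted)

20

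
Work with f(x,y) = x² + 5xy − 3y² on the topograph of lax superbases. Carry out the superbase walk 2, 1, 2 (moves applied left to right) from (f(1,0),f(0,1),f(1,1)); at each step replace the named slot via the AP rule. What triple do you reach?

start (1,-3,3) = (f(1,0),f(0,1),f(1,1))
replace slot 2: 2·(1+3) − (-3) = 11 → (1,11,3)
replace slot 1: 2·(11+3) − 1 = 27 → (27,11,3)
replace slot 2: 2·(27+3) − 11 = 49 → (27,49,3)

27,49,3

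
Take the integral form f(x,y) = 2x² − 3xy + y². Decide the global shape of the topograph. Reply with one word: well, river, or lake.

D = b²−4ac = (-3)² − 4·2·1 = 1
D = 1² is a perfect square ⇒ form factors over ℤ ⇒ lakes

lake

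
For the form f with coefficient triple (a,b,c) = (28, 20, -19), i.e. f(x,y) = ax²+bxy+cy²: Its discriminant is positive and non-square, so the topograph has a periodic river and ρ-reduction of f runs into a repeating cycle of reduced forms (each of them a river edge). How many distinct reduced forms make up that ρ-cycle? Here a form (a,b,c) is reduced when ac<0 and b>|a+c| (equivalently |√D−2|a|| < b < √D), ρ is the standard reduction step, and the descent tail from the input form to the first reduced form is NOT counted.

D = 2528, ⌊√D⌋ = 50
river: ρ → (-19,18,29)
river: ρ → (29,40,-8)
river: ρ → (-8,40,29)
river: ρ → (29,18,-19)
river: ρ → (-19,20,28)
river: ρ → (28,36,-11)
river: ρ → (-11,30,37)
river: ρ → (37,44,-4)
river: ρ → (-4,44,37)
river: ρ → (37,30,-11)
river: ρ → (-11,36,28)
river: ρ → (28,20,-19)
ρ-cycle length = 12 (tail of 0 descent steps not counted)

12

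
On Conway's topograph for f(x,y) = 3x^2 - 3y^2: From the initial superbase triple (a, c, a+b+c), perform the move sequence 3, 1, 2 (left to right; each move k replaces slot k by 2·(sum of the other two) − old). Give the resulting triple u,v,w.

start (3,-3,0) = (f(1,0),f(0,1),f(1,1))
replace slot 3: 2·(3+(-3)) − 0 = 0 → (3,-3,0)
replace slot 1: 2·((-3)+0) − 3 = -9 → (-9,-3,0)
replace slot 2: 2·((-9)+0) − (-3) = -15 → (-9,-15,0)

-9,-15,0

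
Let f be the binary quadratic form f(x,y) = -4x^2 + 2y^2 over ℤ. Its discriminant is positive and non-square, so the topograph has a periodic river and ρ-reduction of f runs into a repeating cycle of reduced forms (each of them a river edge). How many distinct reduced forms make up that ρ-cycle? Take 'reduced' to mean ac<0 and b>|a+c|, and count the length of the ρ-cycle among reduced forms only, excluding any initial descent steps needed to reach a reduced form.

D = 32, ⌊√D⌋ = 5
descent: ρ → (2,4,-2)  [lands on river]
river: ρ → (-2,4,2)
ρ-cycle length = 2 (tail of 1 descent step not counted)

2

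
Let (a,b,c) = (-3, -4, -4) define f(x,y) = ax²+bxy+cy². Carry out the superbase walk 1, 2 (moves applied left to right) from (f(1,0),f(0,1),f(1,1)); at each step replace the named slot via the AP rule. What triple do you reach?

start (-3,-4,-11) = (f(1,0),f(0,1),f(1,1))
replace slot 1: 2·((-4)+(-11)) − (-3) = -27 → (-27,-4,-11)
replace slot 2: 2·((-27)+(-11)) − (-4) = -72 → (-27,-72,-11)

-27,-72,-11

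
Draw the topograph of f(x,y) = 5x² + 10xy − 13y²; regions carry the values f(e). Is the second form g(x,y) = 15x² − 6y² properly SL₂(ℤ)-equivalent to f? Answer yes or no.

D₁ = 360, D₂ = 360
river cycle of f (length 4): (-13, 16, 2), (2, 16, -13), (-13, 10, 5), (5, 10, -13)
river cycle of g (length 6): (-6, 12, 9), (9, 6, -9), (-9, 12, 6), (6, 12, -9), (-9, 6, 9), (9, 12, -6)
cycles differ ⇒ inequivalent

no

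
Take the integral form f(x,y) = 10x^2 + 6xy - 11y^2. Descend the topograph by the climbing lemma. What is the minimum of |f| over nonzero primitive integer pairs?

river: ρ → (-11,16,5)
river: ρ → (5,14,-14)
river: ρ → (-14,14,5)
river: ρ → (5,16,-11)
river: ρ → (-11,6,10)
river: ρ → (10,14,-7)
river: ρ → (-7,14,10)
river: ρ → (10,6,-11)
closes: descent 0, river 8
min |a| on river = 5

5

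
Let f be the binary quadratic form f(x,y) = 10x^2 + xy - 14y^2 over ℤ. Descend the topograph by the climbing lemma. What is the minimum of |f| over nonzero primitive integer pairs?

descent: ρ → (-14,-1,10)
descent: ρ → (10,21,-3)  [lands on river]
river: ρ → (-3,21,10)
river: ρ → (10,19,-5)
river: ρ → (-5,21,6)
river: ρ → (6,15,-14)
river: ρ → (-14,13,7)
river: ρ → (7,15,-12)
river: ρ → (-12,9,10)
river: ρ → (10,11,-11)
river: ρ → (-11,11,10)
river: ρ → (10,9,-12)
river: ρ → (-12,15,7)
river: ρ → (7,13,-14)
river: ρ → (-14,15,6)
river: ρ → (6,21,-5)
river: ρ → (-5,19,10)
closes: descent 2, river 16
min |a| on river = 3

3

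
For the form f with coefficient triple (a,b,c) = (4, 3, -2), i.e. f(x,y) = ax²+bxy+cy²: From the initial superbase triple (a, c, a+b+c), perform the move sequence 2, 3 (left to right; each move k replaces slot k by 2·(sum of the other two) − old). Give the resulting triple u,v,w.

start (4,-2,5) = (f(1,0),f(0,1),f(1,1))
replace slot 2: 2·(4+5) − (-2) = 20 → (4,20,5)
replace slot 3: 2·(4+20) − 5 = 43 → (4,20,43)

4,20,43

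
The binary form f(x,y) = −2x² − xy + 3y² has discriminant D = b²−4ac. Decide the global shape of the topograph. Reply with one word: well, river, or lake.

D = b²−4ac = (-1)² − 4·(-2)·3 = 25
D = 5² is a perfect square ⇒ form factors over ℤ ⇒ lakes

lake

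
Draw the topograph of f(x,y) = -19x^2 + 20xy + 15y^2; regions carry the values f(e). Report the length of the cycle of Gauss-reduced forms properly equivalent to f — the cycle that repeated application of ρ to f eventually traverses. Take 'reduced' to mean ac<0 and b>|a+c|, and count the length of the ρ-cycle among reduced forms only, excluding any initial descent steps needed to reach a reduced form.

D = 1540, ⌊√D⌋ = 39
river: ρ → (15,10,-24)
river: ρ → (-24,38,1)
river: ρ → (1,38,-24)
river: ρ → (-24,10,15)
river: ρ → (15,20,-19)
river: ρ → (-19,18,16)
river: ρ → (16,14,-21)
river: ρ → (-21,28,9)
river: ρ → (9,26,-24)
river: ρ → (-24,22,11)
river: ρ → (11,22,-24)
river: ρ → (-24,26,9)
river: ρ → (9,28,-21)
river: ρ → (-21,14,16)
river: ρ → (16,18,-19)
river: ρ → (-19,20,15)
ρ-cycle length = 16 (tail of 0 descent steps not counted)

16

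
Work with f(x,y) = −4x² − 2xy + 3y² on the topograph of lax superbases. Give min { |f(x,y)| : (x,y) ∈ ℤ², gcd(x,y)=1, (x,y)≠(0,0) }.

descent: ρ → (3,2,-4)  [lands on river]
river: ρ → (-4,6,1)
river: ρ → (1,6,-4)
river: ρ → (-4,2,3)
river: ρ → (3,4,-3)
river: ρ → (-3,2,4)
river: ρ → (4,6,-1)
river: ρ → (-1,6,4)
river: ρ → (4,2,-3)
river: ρ → (-3,4,3)
closes: descent 1, river 10
min |a| on river = 1

1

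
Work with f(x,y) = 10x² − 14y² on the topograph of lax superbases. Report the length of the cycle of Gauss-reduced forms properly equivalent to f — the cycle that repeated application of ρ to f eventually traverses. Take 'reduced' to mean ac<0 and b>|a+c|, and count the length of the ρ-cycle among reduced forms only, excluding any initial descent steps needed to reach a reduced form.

D = 560, ⌊√D⌋ = 23
descent: ρ → (-14,0,10)
descent: ρ → (10,20,-4)  [lands on river]
river: ρ → (-4,20,10)
ρ-cycle length = 2 (tail of 2 descent steps not counted)

2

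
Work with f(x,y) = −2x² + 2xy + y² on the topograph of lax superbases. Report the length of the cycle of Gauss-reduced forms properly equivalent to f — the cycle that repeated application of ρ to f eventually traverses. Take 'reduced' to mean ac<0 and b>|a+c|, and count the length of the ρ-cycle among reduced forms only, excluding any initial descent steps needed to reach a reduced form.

D = 12, ⌊√D⌋ = 3
river: ρ → (1,2,-2)
river: ρ → (-2,2,1)
ρ-cycle length = 2 (tail of 0 descent steps not counted)

2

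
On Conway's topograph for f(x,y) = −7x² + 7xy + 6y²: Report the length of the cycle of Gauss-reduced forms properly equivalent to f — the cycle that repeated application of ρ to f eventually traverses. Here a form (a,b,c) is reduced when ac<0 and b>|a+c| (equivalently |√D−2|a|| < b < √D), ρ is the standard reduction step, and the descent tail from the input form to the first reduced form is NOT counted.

D = 217, ⌊√D⌋ = 14
river: ρ → (6,5,-8)
river: ρ → (-8,11,3)
river: ρ → (3,13,-4)
river: ρ → (-4,11,6)
river: ρ → (6,13,-2)
river: ρ → (-2,11,12)
river: ρ → (12,13,-1)
river: ρ → (-1,13,12)
river: ρ → (12,11,-2)
river: ρ → (-2,13,6)
river: ρ → (6,11,-4)
river: ρ → (-4,13,3)
river: ρ → (3,11,-8)
river: ρ → (-8,5,6)
river: ρ → (6,7,-7)
river: ρ → (-7,7,6)
ρ-cycle length = 16 (tail of 0 descent steps not counted)

16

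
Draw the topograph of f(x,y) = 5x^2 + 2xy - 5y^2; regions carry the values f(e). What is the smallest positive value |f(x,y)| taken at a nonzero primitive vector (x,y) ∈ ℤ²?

river: ρ → (-5,8,2)
river: ρ → (2,8,-5)
river: ρ → (-5,2,5)
river: ρ → (5,8,-2)
river: ρ → (-2,8,5)
river: ρ → (5,2,-5)
closes: descent 0, river 6
min |a| on river = 2

2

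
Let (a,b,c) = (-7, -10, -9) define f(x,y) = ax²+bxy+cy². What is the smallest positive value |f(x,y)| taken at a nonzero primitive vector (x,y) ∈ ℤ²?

translate: b→-4 (≡10 mod 14), so (7,10,9)→(7,-4,6)
flip: (7,-4,6)→(6,4,7)
reduced (well bottom): (6,4,7) with a≤c, −a<b≤a
well minimum |f| = |-6| = 6 (negative-definite)

6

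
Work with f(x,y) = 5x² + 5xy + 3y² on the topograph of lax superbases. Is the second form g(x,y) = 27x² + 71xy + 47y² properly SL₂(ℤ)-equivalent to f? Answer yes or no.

D₁ = -35, D₂ = -35
f: flip: (5,5,3)→(3,-5,5)
f: translate: b→1 (≡-5 mod 6), so (3,-5,5)→(3,1,3)
f: reduced (well bottom): (3,1,3) with a≤c, −a<b≤a
g: translate: b→17 (≡71 mod 54), so (27,71,47)→(27,17,3)
g: flip: (27,17,3)→(3,-17,27)
g: translate: b→1 (≡-17 mod 6), so (3,-17,27)→(3,1,3)
g: reduced (well bottom): (3,1,3) with a≤c, −a<b≤a
reduced forms (3, 1, 3) vs (3, 1, 3) ⇒ equivalent

yes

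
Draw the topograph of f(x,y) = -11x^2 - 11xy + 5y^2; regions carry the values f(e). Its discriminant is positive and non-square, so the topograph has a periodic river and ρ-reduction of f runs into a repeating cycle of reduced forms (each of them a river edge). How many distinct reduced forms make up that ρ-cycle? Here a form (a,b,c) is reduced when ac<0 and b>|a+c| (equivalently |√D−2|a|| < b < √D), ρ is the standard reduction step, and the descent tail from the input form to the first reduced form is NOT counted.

D = 341, ⌊√D⌋ = 18
descent: ρ → (5,11,-11)  [lands on river]
river: ρ → (-11,11,5)
river: ρ → (5,9,-13)
river: ρ → (-13,17,1)
river: ρ → (1,17,-13)
river: ρ → (-13,9,5)
ρ-cycle length = 6 (tail of 1 descent step not counted)

6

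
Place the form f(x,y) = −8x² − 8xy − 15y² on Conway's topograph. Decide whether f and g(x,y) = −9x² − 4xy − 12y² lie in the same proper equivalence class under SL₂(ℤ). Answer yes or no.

D₁ = -416, D₂ = -416
f is negative-definite; reduce −f:
−f: reduced (well bottom): (8,8,15) with a≤c, −a<b≤a
flip sign back: reduced form of f is (-8,-8,-15)
g is negative-definite; reduce −g:
−g: reduced (well bottom): (9,4,12) with a≤c, −a<b≤a
flip sign back: reduced form of g is (-9,-4,-12)
reduced forms (-8, -8, -15) vs (-9, -4, -12) ⇒ inequivalent

no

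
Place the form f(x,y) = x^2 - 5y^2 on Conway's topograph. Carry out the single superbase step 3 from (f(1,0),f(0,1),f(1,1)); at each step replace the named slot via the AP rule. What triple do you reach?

start (1,-5,-4) = (f(1,0),f(0,1),f(1,1))
replace slot 3: 2·(1+(-5)) − (-4) = -4 → (1,-5,-4)

1,-5,-4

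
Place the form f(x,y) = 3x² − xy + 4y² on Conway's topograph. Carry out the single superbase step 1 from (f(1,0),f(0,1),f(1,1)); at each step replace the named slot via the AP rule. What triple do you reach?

start (3,4,6) = (f(1,0),f(0,1),f(1,1))
replace slot 1: 2·(4+6) − 3 = 17 → (17,4,6)

17,4,6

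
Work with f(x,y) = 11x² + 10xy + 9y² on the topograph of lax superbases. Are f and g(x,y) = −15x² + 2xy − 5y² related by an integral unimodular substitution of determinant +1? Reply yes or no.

D₁ = -296, D₂ = -296
f: flip: (11,10,9)→(9,-10,11)
f: translate: b→8 (≡-10 mod 18), so (9,-10,11)→(9,8,10)
f: reduced (well bottom): (9,8,10) with a≤c, −a<b≤a
g is negative-definite; reduce −g:
−g: flip: (15,-2,5)→(5,2,15)
−g: reduced (well bottom): (5,2,15) with a≤c, −a<b≤a
flip sign back: reduced form of g is (-5,-2,-15)
reduced forms (9, 8, 10) vs (-5, -2, -15) ⇒ inequivalent

no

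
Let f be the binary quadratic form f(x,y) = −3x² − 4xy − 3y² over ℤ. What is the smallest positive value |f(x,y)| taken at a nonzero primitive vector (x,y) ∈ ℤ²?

translate: b→-2 (≡4 mod 6), so (3,4,3)→(3,-2,2)
flip: (3,-2,2)→(2,2,3)
reduced (well bottom): (2,2,3) with a≤c, −a<b≤a
well minimum |f| = |-2| = 2 (negative-definite)

2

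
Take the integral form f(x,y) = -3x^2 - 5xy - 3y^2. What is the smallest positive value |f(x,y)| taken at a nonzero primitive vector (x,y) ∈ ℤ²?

translate: b→-1 (≡5 mod 6), so (3,5,3)→(3,-1,1)
flip: (3,-1,1)→(1,1,3)
reduced (well bottom): (1,1,3) with a≤c, −a<b≤a
well minimum |f| = |-1| = 1 (negative-definite)

1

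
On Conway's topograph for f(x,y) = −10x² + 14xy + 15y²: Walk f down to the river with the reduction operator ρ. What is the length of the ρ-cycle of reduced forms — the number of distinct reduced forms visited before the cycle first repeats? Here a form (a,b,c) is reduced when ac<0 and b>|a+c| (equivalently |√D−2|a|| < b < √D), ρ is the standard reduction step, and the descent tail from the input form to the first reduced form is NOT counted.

D = 796, ⌊√D⌋ = 28
river: ρ → (15,16,-9)
river: ρ → (-9,20,11)
river: ρ → (11,24,-5)
river: ρ → (-5,26,6)
river: ρ → (6,22,-13)
river: ρ → (-13,4,15)
river: ρ → (15,26,-2)
river: ρ → (-2,26,15)
river: ρ → (15,4,-13)
river: ρ → (-13,22,6)
river: ρ → (6,26,-5)
river: ρ → (-5,24,11)
river: ρ → (11,20,-9)
river: ρ → (-9,16,15)
river: ρ → (15,14,-10)
river: ρ → (-10,26,3)
river: ρ → (3,28,-1)
river: ρ → (-1,28,3)
river: ρ → (3,26,-10)
river: ρ → (-10,14,15)
ρ-cycle length = 20 (tail of 0 descent steps not counted)

20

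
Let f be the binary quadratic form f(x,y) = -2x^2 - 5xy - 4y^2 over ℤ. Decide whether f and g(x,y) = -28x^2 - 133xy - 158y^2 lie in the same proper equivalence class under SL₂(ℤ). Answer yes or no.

D₁ = -7, D₂ = -7
f is negative-definite; reduce −f:
−f: translate: b→1 (≡5 mod 4), so (2,5,4)→(2,1,1)
−f: flip: (2,1,1)→(1,-1,2)
−f: translate: b→1 (≡-1 mod 2), so (1,-1,2)→(1,1,2)
−f: reduced (well bottom): (1,1,2) with a≤c, −a<b≤a
flip sign back: reduced form of f is (-1,-1,-2)
g is negative-definite; reduce −g:
−g: translate: b→21 (≡133 mod 56), so (28,133,158)→(28,21,4)
−g: flip: (28,21,4)→(4,-21,28)
−g: translate: b→3 (≡-21 mod 8), so (4,-21,28)→(4,3,1)
−g: flip: (4,3,1)→(1,-3,4)
−g: translate: b→1 (≡-3 mod 2), so (1,-3,4)→(1,1,2)
−g: reduced (well bottom): (1,1,2) with a≤c, −a<b≤a
flip sign back: reduced form of g is (-1,-1,-2)
reduced forms (-1, -1, -2) vs (-1, -1, -2) ⇒ equivalent

yes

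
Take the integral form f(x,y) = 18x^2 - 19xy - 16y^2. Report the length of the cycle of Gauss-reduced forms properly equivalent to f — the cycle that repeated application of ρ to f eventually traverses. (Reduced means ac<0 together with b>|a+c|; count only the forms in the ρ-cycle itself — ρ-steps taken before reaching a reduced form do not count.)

D = 1513, ⌊√D⌋ = 38
descent: ρ → (-16,19,18)  [lands on river]
river: ρ → (18,17,-17)
river: ρ → (-17,17,18)
river: ρ → (18,19,-16)
river: ρ → (-16,13,21)
river: ρ → (21,29,-8)
river: ρ → (-8,35,9)
river: ρ → (9,37,-4)
river: ρ → (-4,35,18)
river: ρ → (18,37,-2)
river: ρ → (-2,35,36)
river: ρ → (36,37,-1)
river: ρ → (-1,37,36)
river: ρ → (36,35,-2)
river: ρ → (-2,37,18)
river: ρ → (18,35,-4)
river: ρ → (-4,37,9)
river: ρ → (9,35,-8)
river: ρ → (-8,29,21)
river: ρ → (21,13,-16)
ρ-cycle length = 20 (tail of 1 descent step not counted)

20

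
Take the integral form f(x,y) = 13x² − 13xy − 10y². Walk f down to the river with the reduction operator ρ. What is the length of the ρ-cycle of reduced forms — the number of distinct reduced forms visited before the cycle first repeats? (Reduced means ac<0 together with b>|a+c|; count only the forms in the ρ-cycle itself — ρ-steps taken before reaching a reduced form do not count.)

D = 689, ⌊√D⌋ = 26
descent: ρ → (-10,13,13)  [lands on river]
river: ρ → (13,13,-10)
river: ρ → (-10,7,16)
river: ρ → (16,25,-1)
river: ρ → (-1,25,16)
river: ρ → (16,7,-10)
ρ-cycle length = 6 (tail of 1 descent step not counted)

6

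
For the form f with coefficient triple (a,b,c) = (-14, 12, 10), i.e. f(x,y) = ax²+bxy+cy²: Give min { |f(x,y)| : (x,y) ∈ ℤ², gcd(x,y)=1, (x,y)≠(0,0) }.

river: ρ → (10,8,-16)
river: ρ → (-16,24,2)
river: ρ → (2,24,-16)
river: ρ → (-16,8,10)
river: ρ → (10,12,-14)
river: ρ → (-14,16,8)
river: ρ → (8,16,-14)
river: ρ → (-14,12,10)
closes: descent 0, river 8
min |a| on river = 2

2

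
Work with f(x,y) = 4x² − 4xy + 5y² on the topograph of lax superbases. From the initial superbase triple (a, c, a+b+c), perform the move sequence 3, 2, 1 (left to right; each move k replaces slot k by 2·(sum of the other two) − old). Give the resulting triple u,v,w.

start (4,5,5) = (f(1,0),f(0,1),f(1,1))
replace slot 3: 2·(4+5) − 5 = 13 → (4,5,13)
replace slot 2: 2·(4+13) − 5 = 29 → (4,29,13)
replace slot 1: 2·(29+13) − 4 = 80 → (80,29,13)

80,29,13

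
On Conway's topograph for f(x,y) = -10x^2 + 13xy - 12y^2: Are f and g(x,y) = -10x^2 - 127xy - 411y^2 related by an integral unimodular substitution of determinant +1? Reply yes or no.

D₁ = -311, D₂ = -311
f is negative-definite; reduce −f:
−f: translate: b→7 (≡-13 mod 20), so (10,-13,12)→(10,7,9)
−f: flip: (10,7,9)→(9,-7,10)
−f: reduced (well bottom): (9,-7,10) with a≤c, −a<b≤a
flip sign back: reduced form of f is (-9,7,-10)
g is negative-definite; reduce −g:
−g: translate: b→7 (≡127 mod 20), so (10,127,411)→(10,7,9)
−g: flip: (10,7,9)→(9,-7,10)
−g: reduced (well bottom): (9,-7,10) with a≤c, −a<b≤a
flip sign back: reduced form of g is (-9,7,-10)
reduced forms (-9, 7, -10) vs (-9, 7, -10) ⇒ equivalent

yes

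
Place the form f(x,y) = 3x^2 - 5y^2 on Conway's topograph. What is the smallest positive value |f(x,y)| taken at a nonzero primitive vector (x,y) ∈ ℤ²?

descent: ρ → (-5,0,3)
descent: ρ → (3,6,-2)  [lands on river]
river: ρ → (-2,6,3)
closes: descent 2, river 2
min |a| on river = 2

2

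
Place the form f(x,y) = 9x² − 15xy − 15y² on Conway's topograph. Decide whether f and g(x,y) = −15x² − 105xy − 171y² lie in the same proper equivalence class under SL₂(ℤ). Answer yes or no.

D₁ = 765, D₂ = 765
river cycle of f (length 6): (-15, 15, 9), (9, 21, -9), (-9, 15, 15), (15, 15, -9), (-9, 21, 9), (9, 15, -15)
river cycle of g (length 6): (-15, 15, 9), (9, 21, -9), (-9, 15, 15), (15, 15, -9), (-9, 21, 9), (9, 15, -15)
cycles coincide ⇒ equivalent

yes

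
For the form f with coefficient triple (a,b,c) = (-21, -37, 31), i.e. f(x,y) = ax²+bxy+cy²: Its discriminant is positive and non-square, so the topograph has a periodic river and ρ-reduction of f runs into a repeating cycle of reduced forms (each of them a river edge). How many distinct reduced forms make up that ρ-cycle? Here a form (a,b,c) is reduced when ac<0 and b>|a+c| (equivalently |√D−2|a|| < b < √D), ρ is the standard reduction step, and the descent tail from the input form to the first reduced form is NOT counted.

D = 3973, ⌊√D⌋ = 63
descent: ρ → (31,37,-21)  [lands on river]
river: ρ → (-21,47,21)
river: ρ → (21,37,-31)
river: ρ → (-31,25,27)
river: ρ → (27,29,-29)
river: ρ → (-29,29,27)
river: ρ → (27,25,-31)
river: ρ → (-31,37,21)
river: ρ → (21,47,-21)
river: ρ → (-21,37,31)
river: ρ → (31,25,-27)
river: ρ → (-27,29,29)
river: ρ → (29,29,-27)
river: ρ → (-27,25,31)
ρ-cycle length = 14 (tail of 1 descent step not counted)

14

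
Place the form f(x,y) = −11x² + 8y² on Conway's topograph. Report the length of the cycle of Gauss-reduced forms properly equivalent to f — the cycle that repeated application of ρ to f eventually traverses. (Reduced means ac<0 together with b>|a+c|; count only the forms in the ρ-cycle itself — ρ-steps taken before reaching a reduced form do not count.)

D = 352, ⌊√D⌋ = 18
descent: ρ → (8,16,-3)  [lands on river]
river: ρ → (-3,14,13)
river: ρ → (13,12,-4)
river: ρ → (-4,12,13)
river: ρ → (13,14,-3)
river: ρ → (-3,16,8)
ρ-cycle length = 6 (tail of 1 descent step not counted)

6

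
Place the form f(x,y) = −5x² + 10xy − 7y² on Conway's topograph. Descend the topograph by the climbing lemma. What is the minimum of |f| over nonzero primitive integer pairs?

translate: b→0 (≡-10 mod 10), so (5,-10,7)→(5,0,2)
flip: (5,0,2)→(2,0,5)
reduced (well bottom): (2,0,5) with a≤c, −a<b≤a
well minimum |f| = |-2| = 2 (negative-definite)

2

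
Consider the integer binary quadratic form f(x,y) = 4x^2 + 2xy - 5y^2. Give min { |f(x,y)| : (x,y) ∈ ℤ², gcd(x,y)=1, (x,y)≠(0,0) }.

river: ρ → (-5,8,1)
river: ρ → (1,8,-5)
river: ρ → (-5,2,4)
river: ρ → (4,6,-3)
river: ρ → (-3,6,4)
river: ρ → (4,2,-5)
closes: descent 0, river 6
min |a| on river = 1

1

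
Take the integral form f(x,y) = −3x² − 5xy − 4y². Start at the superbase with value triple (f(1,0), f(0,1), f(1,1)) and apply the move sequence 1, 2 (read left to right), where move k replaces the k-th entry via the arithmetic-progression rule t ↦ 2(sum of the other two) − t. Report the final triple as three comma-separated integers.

start (-3,-4,-12) = (f(1,0),f(0,1),f(1,1))
replace slot 1: 2·((-4)+(-12)) − (-3) = -29 → (-29,-4,-12)
replace slot 2: 2·((-29)+(-12)) − (-4) = -78 → (-29,-78,-12)

-29,-78,-12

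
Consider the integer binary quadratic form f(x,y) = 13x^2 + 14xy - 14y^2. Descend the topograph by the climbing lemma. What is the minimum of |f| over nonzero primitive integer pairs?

river: ρ → (-14,14,13)
river: ρ → (13,12,-15)
river: ρ → (-15,18,10)
river: ρ → (10,22,-11)
river: ρ → (-11,22,10)
river: ρ → (10,18,-15)
river: ρ → (-15,12,13)
river: ρ → (13,14,-14)
closes: descent 0, river 8
min |a| on river = 10

10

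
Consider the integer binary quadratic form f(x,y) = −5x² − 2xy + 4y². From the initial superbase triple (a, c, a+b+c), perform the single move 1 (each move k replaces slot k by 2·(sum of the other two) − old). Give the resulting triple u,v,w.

start (-5,4,-3) = (f(1,0),f(0,1),f(1,1))
replace slot 1: 2·(4+(-3)) − (-5) = 7 → (7,4,-3)

7,4,-3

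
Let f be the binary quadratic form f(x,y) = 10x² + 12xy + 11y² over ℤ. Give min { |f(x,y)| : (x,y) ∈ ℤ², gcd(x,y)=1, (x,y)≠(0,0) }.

translate: b→-8 (≡12 mod 20), so (10,12,11)→(10,-8,9)
flip: (10,-8,9)→(9,8,10)
reduced (well bottom): (9,8,10) with a≤c, −a<b≤a
well minimum = a = 9

9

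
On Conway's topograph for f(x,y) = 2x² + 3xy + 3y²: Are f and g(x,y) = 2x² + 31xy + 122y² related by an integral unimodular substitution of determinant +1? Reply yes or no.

D₁ = -15, D₂ = -15
f: translate: b→-1 (≡3 mod 4), so (2,3,3)→(2,-1,2)
f: flip: (2,-1,2)→(2,1,2)
f: reduced (well bottom): (2,1,2) with a≤c, −a<b≤a
g: translate: b→-1 (≡31 mod 4), so (2,31,122)→(2,-1,2)
g: flip: (2,-1,2)→(2,1,2)
g: reduced (well bottom): (2,1,2) with a≤c, −a<b≤a
reduced forms (2, 1, 2) vs (2, 1, 2) ⇒ equivalent

yes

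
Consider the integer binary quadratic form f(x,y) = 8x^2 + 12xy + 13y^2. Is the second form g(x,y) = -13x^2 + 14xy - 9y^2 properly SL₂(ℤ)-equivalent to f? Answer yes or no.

D₁ = -272, D₂ = -272
f: translate: b→-4 (≡12 mod 16), so (8,12,13)→(8,-4,9)
f: reduced (well bottom): (8,-4,9) with a≤c, −a<b≤a
g is negative-definite; reduce −g:
−g: translate: b→12 (≡-14 mod 26), so (13,-14,9)→(13,12,8)
−g: flip: (13,12,8)→(8,-12,13)
−g: translate: b→4 (≡-12 mod 16), so (8,-12,13)→(8,4,9)
−g: reduced (well bottom): (8,4,9) with a≤c, −a<b≤a
flip sign back: reduced form of g is (-8,-4,-9)
reduced forms (8, -4, 9) vs (-8, -4, -9) ⇒ inequivalent

no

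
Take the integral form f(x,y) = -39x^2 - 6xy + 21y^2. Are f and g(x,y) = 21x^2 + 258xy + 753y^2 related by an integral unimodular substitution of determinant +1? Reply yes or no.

D₁ = 3312, D₂ = 3312
river cycle of f (length 8): (21, 48, -12), (-12, 48, 21), (21, 36, -24), (-24, 12, 33), (33, 54, -3), (-3, 54, 33), (33, 12, -24), (-24, 36, 21)
river cycle of g (length 8): (21, 48, -12), (-12, 48, 21), (21, 36, -24), (-24, 12, 33), (33, 54, -3), (-3, 54, 33), (33, 12, -24), (-24, 36, 21)
cycles coincide ⇒ equivalent

yes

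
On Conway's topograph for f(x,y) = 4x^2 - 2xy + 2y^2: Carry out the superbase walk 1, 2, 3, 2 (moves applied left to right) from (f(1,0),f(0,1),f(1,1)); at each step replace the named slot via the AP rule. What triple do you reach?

start (4,2,4) = (f(1,0),f(0,1),f(1,1))
replace slot 1: 2·(2+4) − 4 = 8 → (8,2,4)
replace slot 2: 2·(8+4) − 2 = 22 → (8,22,4)
replace slot 3: 2·(8+22) − 4 = 56 → (8,22,56)
replace slot 2: 2·(8+56) − 22 = 106 → (8,106,56)

8,106,56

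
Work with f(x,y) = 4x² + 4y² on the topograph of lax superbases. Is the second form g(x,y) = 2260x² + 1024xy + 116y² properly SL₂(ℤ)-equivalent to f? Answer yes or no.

D₁ = -64, D₂ = -64
f: reduced (well bottom): (4,0,4) with a≤c, −a<b≤a
g: flip: (2260,1024,116)→(116,-1024,2260)
g: translate: b→-96 (≡-1024 mod 232), so (116,-1024,2260)→(116,-96,20)
g: flip: (116,-96,20)→(20,96,116)
g: translate: b→16 (≡96 mod 40), so (20,96,116)→(20,16,4)
g: flip: (20,16,4)→(4,-16,20)
g: translate: b→0 (≡-16 mod 8), so (4,-16,20)→(4,0,4)
g: reduced (well bottom): (4,0,4) with a≤c, −a<b≤a
reduced forms (4, 0, 4) vs (4, 0, 4) ⇒ equivalent

yes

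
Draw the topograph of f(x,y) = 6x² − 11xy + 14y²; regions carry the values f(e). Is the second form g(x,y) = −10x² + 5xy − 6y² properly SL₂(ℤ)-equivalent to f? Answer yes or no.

D₁ = -215, D₂ = -215
f: translate: b→1 (≡-11 mod 12), so (6,-11,14)→(6,1,9)
f: reduced (well bottom): (6,1,9) with a≤c, −a<b≤a
g is negative-definite; reduce −g:
−g: flip: (10,-5,6)→(6,5,10)
−g: reduced (well bottom): (6,5,10) with a≤c, −a<b≤a
flip sign back: reduced form of g is (-6,-5,-10)
reduced forms (6, 1, 9) vs (-6, -5, -10) ⇒ inequivalent

no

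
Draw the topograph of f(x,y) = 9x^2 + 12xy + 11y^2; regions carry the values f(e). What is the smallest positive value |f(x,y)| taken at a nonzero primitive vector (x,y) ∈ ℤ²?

translate: b→-6 (≡12 mod 18), so (9,12,11)→(9,-6,8)
flip: (9,-6,8)→(8,6,9)
reduced (well bottom): (8,6,9) with a≤c, −a<b≤a
well minimum = a = 8

8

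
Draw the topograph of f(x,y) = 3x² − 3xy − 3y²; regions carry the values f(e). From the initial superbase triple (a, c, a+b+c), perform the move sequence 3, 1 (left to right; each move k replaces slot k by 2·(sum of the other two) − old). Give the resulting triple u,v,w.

start (3,-3,-3) = (f(1,0),f(0,1),f(1,1))
replace slot 3: 2·(3+(-3)) − (-3) = 3 → (3,-3,3)
replace slot 1: 2·((-3)+3) − 3 = -3 → (-3,-3,3)

-3,-3,3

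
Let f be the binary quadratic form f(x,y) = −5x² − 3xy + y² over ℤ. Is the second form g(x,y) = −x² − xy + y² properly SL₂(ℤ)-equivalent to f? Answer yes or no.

D₁ = 29, D₂ = 5
discriminants differ ⇒ not SL₂(ℤ)-equivalent

no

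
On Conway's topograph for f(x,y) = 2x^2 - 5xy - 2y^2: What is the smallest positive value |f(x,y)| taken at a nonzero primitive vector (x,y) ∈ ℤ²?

descent: ρ → (-2,5,2)  [lands on river]
river: ρ → (2,3,-4)
river: ρ → (-4,5,1)
river: ρ → (1,5,-4)
river: ρ → (-4,3,2)
river: ρ → (2,5,-2)
river: ρ → (-2,3,4)
river: ρ → (4,5,-1)
river: ρ → (-1,5,4)
river: ρ → (4,3,-2)
closes: descent 1, river 10
min |a| on river = 1

1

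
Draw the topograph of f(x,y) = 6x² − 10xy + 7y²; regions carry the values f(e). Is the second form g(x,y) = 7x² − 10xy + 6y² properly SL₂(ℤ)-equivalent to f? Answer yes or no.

D₁ = -68, D₂ = -68
f: translate: b→2 (≡-10 mod 12), so (6,-10,7)→(6,2,3)
f: flip: (6,2,3)→(3,-2,6)
f: reduced (well bottom): (3,-2,6) with a≤c, −a<b≤a
g: translate: b→4 (≡-10 mod 14), so (7,-10,6)→(7,4,3)
g: flip: (7,4,3)→(3,-4,7)
g: translate: b→2 (≡-4 mod 6), so (3,-4,7)→(3,2,6)
g: reduced (well bottom): (3,2,6) with a≤c, −a<b≤a
reduced forms (3, -2, 6) vs (3, 2, 6) ⇒ inequivalent

no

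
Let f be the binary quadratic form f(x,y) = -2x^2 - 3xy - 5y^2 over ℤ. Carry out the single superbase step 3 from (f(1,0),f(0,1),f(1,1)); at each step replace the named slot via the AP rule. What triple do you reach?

start (-2,-5,-10) = (f(1,0),f(0,1),f(1,1))
replace slot 3: 2·((-2)+(-5)) − (-10) = -4 → (-2,-5,-4)

-2,-5,-4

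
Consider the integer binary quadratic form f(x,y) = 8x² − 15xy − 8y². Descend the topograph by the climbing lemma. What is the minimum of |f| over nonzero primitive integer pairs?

descent: ρ → (-8,15,8)  [lands on river]
river: ρ → (8,17,-6)
river: ρ → (-6,19,5)
river: ρ → (5,21,-2)
river: ρ → (-2,19,15)
river: ρ → (15,11,-6)
river: ρ → (-6,13,13)
river: ρ → (13,13,-6)
river: ρ → (-6,11,15)
river: ρ → (15,19,-2)
river: ρ → (-2,21,5)
river: ρ → (5,19,-6)
river: ρ → (-6,17,8)
river: ρ → (8,15,-8)
river: ρ → (-8,17,6)
river: ρ → (6,19,-5)
river: ρ → (-5,21,2)
river: ρ → (2,19,-15)
river: ρ → (-15,11,6)
river: ρ → (6,13,-13)
river: ρ → (-13,13,6)
river: ρ → (6,11,-15)
river: ρ → (-15,19,2)
river: ρ → (2,21,-5)
river: ρ → (-5,19,6)
river: ρ → (6,17,-8)
closes: descent 1, river 26
min |a| on river = 2

2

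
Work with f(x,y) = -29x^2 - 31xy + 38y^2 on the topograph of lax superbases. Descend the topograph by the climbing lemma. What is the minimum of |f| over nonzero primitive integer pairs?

descent: ρ → (38,31,-29)  [lands on river]
river: ρ → (-29,27,40)
river: ρ → (40,53,-16)
river: ρ → (-16,43,55)
river: ρ → (55,67,-4)
river: ρ → (-4,69,38)
river: ρ → (38,7,-35)
river: ρ → (-35,63,10)
river: ρ → (10,57,-53)
river: ρ → (-53,49,14)
river: ρ → (14,63,-25)
river: ρ → (-25,37,40)
river: ρ → (40,43,-22)
river: ρ → (-22,45,38)
closes: descent 1, river 14
min |a| on river = 4

4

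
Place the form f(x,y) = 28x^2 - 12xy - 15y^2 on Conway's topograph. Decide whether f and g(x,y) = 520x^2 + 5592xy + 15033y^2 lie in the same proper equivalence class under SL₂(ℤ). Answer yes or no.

D₁ = 1824, D₂ = 1824
river cycle of f (length 6): (-15, 42, 1), (1, 42, -15), (-15, 18, 25), (25, 32, -8), (-8, 32, 25), (25, 18, -15)
river cycle of g (length 6): (1, 42, -15), (-15, 18, 25), (25, 32, -8), (-8, 32, 25), (25, 18, -15), (-15, 42, 1)
cycles coincide ⇒ equivalent

yes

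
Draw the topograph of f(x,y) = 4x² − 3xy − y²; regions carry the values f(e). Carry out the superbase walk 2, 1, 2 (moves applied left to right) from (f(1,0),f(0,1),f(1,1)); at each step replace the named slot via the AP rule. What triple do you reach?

start (4,-1,0) = (f(1,0),f(0,1),f(1,1))
replace slot 2: 2·(4+0) − (-1) = 9 → (4,9,0)
replace slot 1: 2·(9+0) − 4 = 14 → (14,9,0)
replace slot 2: 2·(14+0) − 9 = 19 → (14,19,0)

14,19,0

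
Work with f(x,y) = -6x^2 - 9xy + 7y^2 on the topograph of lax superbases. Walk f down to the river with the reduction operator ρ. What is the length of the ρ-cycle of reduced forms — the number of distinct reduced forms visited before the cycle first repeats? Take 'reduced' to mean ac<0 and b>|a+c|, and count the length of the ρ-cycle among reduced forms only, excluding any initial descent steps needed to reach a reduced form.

D = 249, ⌊√D⌋ = 15
descent: ρ → (7,9,-6)  [lands on river]
river: ρ → (-6,15,1)
river: ρ → (1,15,-6)
river: ρ → (-6,9,7)
river: ρ → (7,5,-8)
river: ρ → (-8,11,4)
river: ρ → (4,13,-5)
river: ρ → (-5,7,10)
river: ρ → (10,13,-2)
river: ρ → (-2,15,3)
river: ρ → (3,15,-2)
river: ρ → (-2,13,10)
river: ρ → (10,7,-5)
river: ρ → (-5,13,4)
river: ρ → (4,11,-8)
river: ρ → (-8,5,7)
ρ-cycle length = 16 (tail of 1 descent step not counted)

16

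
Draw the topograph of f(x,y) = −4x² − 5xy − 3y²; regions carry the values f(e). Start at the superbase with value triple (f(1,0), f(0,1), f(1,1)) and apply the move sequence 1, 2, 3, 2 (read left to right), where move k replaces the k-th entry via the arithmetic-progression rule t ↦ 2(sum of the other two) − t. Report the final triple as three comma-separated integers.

start (-4,-3,-12) = (f(1,0),f(0,1),f(1,1))
replace slot 1: 2·((-3)+(-12)) − (-4) = -26 → (-26,-3,-12)
replace slot 2: 2·((-26)+(-12)) − (-3) = -73 → (-26,-73,-12)
replace slot 3: 2·((-26)+(-73)) − (-12) = -186 → (-26,-73,-186)
replace slot 2: 2·((-26)+(-186)) − (-73) = -351 → (-26,-351,-186)

-26,-351,-186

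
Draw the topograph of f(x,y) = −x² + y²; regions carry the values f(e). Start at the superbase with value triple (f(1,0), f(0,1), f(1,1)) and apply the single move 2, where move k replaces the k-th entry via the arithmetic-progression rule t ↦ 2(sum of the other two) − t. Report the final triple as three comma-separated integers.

start (-1,1,0) = (f(1,0),f(0,1),f(1,1))
replace slot 2: 2·((-1)+0) − 1 = -3 → (-1,-3,0)

-1,-3,0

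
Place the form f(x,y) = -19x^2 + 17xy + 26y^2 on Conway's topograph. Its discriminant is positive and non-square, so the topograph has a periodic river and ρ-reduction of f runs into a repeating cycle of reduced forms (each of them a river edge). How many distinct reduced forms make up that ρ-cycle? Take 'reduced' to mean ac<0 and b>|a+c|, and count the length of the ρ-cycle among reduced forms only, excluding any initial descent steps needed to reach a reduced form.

D = 2265, ⌊√D⌋ = 47
river: ρ → (26,35,-10)
river: ρ → (-10,45,6)
river: ρ → (6,39,-31)
river: ρ → (-31,23,14)
river: ρ → (14,33,-21)
river: ρ → (-21,9,26)
river: ρ → (26,43,-4)
river: ρ → (-4,45,15)
river: ρ → (15,45,-4)
river: ρ → (-4,43,26)
river: ρ → (26,9,-21)
river: ρ → (-21,33,14)
river: ρ → (14,23,-31)
river: ρ → (-31,39,6)
river: ρ → (6,45,-10)
river: ρ → (-10,35,26)
river: ρ → (26,17,-19)
river: ρ → (-19,21,24)
river: ρ → (24,27,-16)
river: ρ → (-16,37,14)
river: ρ → (14,47,-1)
river: ρ → (-1,47,14)
river: ρ → (14,37,-16)
river: ρ → (-16,27,24)
river: ρ → (24,21,-19)
river: ρ → (-19,17,26)
ρ-cycle length = 26 (tail of 0 descent steps not counted)

26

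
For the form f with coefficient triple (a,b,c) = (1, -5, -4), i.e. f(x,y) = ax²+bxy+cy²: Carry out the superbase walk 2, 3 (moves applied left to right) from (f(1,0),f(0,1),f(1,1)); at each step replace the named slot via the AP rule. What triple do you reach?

start (1,-4,-8) = (f(1,0),f(0,1),f(1,1))
replace slot 2: 2·(1+(-8)) − (-4) = -10 → (1,-10,-8)
replace slot 3: 2·(1+(-10)) − (-8) = -10 → (1,-10,-10)

1,-10,-10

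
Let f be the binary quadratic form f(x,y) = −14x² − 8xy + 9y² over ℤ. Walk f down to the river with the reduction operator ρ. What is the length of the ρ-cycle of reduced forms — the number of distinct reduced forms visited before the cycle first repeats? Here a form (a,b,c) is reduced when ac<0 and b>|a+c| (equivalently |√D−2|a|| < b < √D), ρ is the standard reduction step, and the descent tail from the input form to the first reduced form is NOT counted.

D = 568, ⌊√D⌋ = 23
descent: ρ → (9,8,-14)  [lands on river]
river: ρ → (-14,20,3)
river: ρ → (3,22,-7)
river: ρ → (-7,20,6)
river: ρ → (6,16,-13)
river: ρ → (-13,10,9)
ρ-cycle length = 6 (tail of 1 descent step not counted)

6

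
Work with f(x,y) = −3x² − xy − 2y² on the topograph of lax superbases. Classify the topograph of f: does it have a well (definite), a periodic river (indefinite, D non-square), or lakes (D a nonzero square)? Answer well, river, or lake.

D = b²−4ac = (-1)² − 4·(-3)·(-2) = -23
D < 0 ⇒ definite ⇒ every region one sign ⇒ single well

well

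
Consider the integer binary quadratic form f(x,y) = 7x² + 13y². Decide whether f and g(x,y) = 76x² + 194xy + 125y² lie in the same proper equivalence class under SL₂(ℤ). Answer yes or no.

D₁ = -364, D₂ = -364
f: reduced (well bottom): (7,0,13) with a≤c, −a<b≤a
g: translate: b→42 (≡194 mod 152), so (76,194,125)→(76,42,7)
g: flip: (76,42,7)→(7,-42,76)
g: translate: b→0 (≡-42 mod 14), so (7,-42,76)→(7,0,13)
g: reduced (well bottom): (7,0,13) with a≤c, −a<b≤a
reduced forms (7, 0, 13) vs (7, 0, 13) ⇒ equivalent

yes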